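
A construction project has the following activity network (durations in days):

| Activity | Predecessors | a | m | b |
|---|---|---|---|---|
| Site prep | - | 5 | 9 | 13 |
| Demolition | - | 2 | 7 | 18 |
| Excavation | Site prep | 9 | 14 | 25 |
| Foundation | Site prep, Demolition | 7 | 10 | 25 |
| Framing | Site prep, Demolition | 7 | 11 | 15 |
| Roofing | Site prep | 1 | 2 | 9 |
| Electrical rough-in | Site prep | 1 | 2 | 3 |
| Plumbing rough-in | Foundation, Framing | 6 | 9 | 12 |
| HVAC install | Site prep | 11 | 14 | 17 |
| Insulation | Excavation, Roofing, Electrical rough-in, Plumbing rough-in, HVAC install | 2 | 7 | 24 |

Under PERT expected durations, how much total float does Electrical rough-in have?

te_Site prep = (5 + 4·9 + 13)/6 = 54/6 = 9
te_Demolition = (2 + 4·7 + 18)/6 = 48/6 = 8
te_Excavation = (9 + 4·14 + 25)/6 = 90/6 = 15
te_Foundation = (7 + 4·10 + 25)/6 = 72/6 = 12
te_Framing = (7 + 4·11 + 15)/6 = 66/6 = 11
te_Roofing = (1 + 4·2 + 9)/6 = 18/6 = 3
te_Electrical rough-in = (1 + 4·2 + 3)/6 = 12/6 = 2
te_Plumbing rough-in = (6 + 4·9 + 12)/6 = 54/6 = 9
te_HVAC install = (11 + 4·14 + 17)/6 = 84/6 = 14
te_Insulation = (2 + 4·7 + 24)/6 = 54/6 = 9

Forward pass:
ES_Site prep = 0; EF_Site prep = 9
ES_Demolition = 0; EF_Demolition = 8
ES_Excavation = 9; EF_Excavation = 9+15 = 24
ES_Foundation = max(EF_Site prep=9, EF_Demolition=8) = 9; EF_Foundation = 9+12 = 21
ES_Framing = max(EF_Site prep=9, EF_Demolition=8) = 9; EF_Framing = 9+11 = 20
ES_Roofing = 9; EF_Roofing = 9+3 = 12
ES_Electrical rough-in = 9; EF_Electrical rough-in = 9+2 = 11
ES_Plumbing rough-in = max(EF_Foundation=21, EF_Framing=20) = 21; EF_Plumbing rough-in = 21+9 = 30
ES_HVAC install = 9; EF_HVAC install = 9+14 = 23
ES_Insulation = max(EF_Excavation=24, EF_Roofing=12, EF_Electrical rough-in=11, EF_Plumbing rough-in=30, EF_HVAC install=23) = 30; EF_Insulation = 30+9 = 39
Expected project duration μ = 39 days. Critical path: Site prep → Foundation → Plumbing rough-in → Insulation.

Backward pass:
LF_Insulation = 39; LS_Insulation = 39−9 = 30
LF_HVAC install = LS_Insulation = 30; LS_HVAC install = 30−14 = 16
LF_Plumbing rough-in = LS_Insulation = 30; LS_Plumbing rough-in = 30−9 = 21
LF_Electrical rough-in = LS_Insulation = 30; LS_Electrical rough-in = 30−2 = 28
LF_Roofing = LS_Insulation = 30; LS_Roofing = 30−3 = 27
LF_Framing = LS_Plumbing rough-in = 21; LS_Framing = 21−11 = 10
LF_Foundation = LS_Plumbing rough-in = 21; LS_Foundation = 21−12 = 9
LF_Excavation = LS_Insulation = 30; LS_Excavation = 30−15 = 15
LF_Demolition = min(LS_Foundation=9, LS_Framing=10) = 9; LS_Demolition = 9−8 = 1
LF_Site prep = min(LS_Excavation=15, LS_Foundation=9, LS_Framing=10, LS_Roofing=27, LS_Electrical rough-in=28, LS_HVAC install=16) = 9; LS_Site prep = 9−9 = 0
Slack_Electrical rough-in = LS_Electrical rough-in − ES_Electrical rough-in = 28 − 9 = 19

19 days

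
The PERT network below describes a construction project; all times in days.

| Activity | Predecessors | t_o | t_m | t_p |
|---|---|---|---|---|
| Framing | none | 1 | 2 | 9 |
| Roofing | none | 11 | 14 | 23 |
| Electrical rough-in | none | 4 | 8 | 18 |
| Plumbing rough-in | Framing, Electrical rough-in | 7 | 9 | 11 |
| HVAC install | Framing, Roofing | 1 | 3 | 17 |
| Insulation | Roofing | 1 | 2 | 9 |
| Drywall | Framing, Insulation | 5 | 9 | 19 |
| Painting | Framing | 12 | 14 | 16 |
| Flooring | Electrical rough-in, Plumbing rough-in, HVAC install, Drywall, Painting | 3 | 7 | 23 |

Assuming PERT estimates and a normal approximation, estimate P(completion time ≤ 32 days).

te_Framing = (1 + 4·2 + 9)/6 = 18/6 = 3; σ²_Framing = ((9−1)/6)² = 1.778
te_Roofing = (11 + 4·14 + 23)/6 = 90/6 = 15; σ²_Roofing = ((23−11)/6)² = 4.000
te_Electrical rough-in = (4 + 4·8 + 18)/6 = 54/6 = 9; σ²_Electrical rough-in = ((18−4)/6)² = 5.444
te_Plumbing rough-in = (7 + 4·9 + 11)/6 = 54/6 = 9; σ²_Plumbing rough-in = ((11−7)/6)² = 0.444
te_HVAC install = (1 + 4·3 + 17)/6 = 30/6 = 5; σ²_HVAC install = ((17−1)/6)² = 7.111
te_Insulation = (1 + 4·2 + 9)/6 = 18/6 = 3; σ²_Insulation = ((9−1)/6)² = 1.778
te_Drywall = (5 + 4·9 + 19)/6 = 60/6 = 10; σ²_Drywall = ((19−5)/6)² = 5.444
te_Painting = (12 + 4·14 + 16)/6 = 84/6 = 14; σ²_Painting = ((16−12)/6)² = 0.444
te_Flooring = (3 + 4·7 + 23)/6 = 54/6 = 9; σ²_Flooring = ((23−3)/6)² = 11.111

Forward pass:
ES_Framing = 0; EF_Framing = 3
ES_Roofing = 0; EF_Roofing = 15
ES_Electrical rough-in = 0; EF_Electrical rough-in = 9
ES_Plumbing rough-in = max(EF_Framing=3, EF_Electrical rough-in=9) = 9; EF_Plumbing rough-in = 9+9 = 18
ES_HVAC install = max(EF_Framing=3, EF_Roofing=15) = 15; EF_HVAC install = 15+5 = 20
ES_Insulation = 15; EF_Insulation = 15+3 = 18
ES_Drywall = max(EF_Framing=3, EF_Insulation=18) = 18; EF_Drywall = 18+10 = 28
ES_Painting = 3; EF_Painting = 3+14 = 17
ES_Flooring = max(EF_Electrical rough-in=9, EF_Plumbing rough-in=18, EF_HVAC install=20, EF_Drywall=28, EF_Painting=17) = 28; EF_Flooring = 28+9 = 37
Expected project duration μ = 37 days. Critical path: Roofing → Insulation → Drywall → Flooring.

Variance along critical path = 4.000 + 1.778 + 5.444 + 11.111 = 22.333; σ = √22.333 = 4.726 days.
Z = (32 − 37) / 4.726 = -1.058
P(T ≤ 32) = Φ(-1.058) ≈ 0.145

0.145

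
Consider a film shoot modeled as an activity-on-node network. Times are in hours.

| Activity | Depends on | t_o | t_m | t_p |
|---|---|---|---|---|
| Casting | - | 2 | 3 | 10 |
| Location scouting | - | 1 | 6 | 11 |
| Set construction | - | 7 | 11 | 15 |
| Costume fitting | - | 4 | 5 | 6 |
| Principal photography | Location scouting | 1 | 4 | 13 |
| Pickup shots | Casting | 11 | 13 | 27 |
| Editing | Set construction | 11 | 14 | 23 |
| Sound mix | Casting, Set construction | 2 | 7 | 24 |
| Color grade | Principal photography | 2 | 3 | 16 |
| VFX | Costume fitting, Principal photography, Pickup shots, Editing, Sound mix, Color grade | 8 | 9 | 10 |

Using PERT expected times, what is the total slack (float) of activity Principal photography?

te_Casting = (2 + 4·3 + 10)/6 = 24/6 = 4
te_Location scouting = (1 + 4·6 + 11)/6 = 36/6 = 6
te_Set construction = (7 + 4·11 + 15)/6 = 66/6 = 11
te_Costume fitting = (4 + 4·5 + 6)/6 = 30/6 = 5
te_Principal photography = (1 + 4·4 + 13)/6 = 30/6 = 5
te_Pickup shots = (11 + 4·13 + 27)/6 = 90/6 = 15
te_Editing = (11 + 4·14 + 23)/6 = 90/6 = 15
te_Sound mix = (2 + 4·7 + 24)/6 = 54/6 = 9
te_Color grade = (2 + 4·3 + 16)/6 = 30/6 = 5
te_VFX = (8 + 4·9 + 10)/6 = 54/6 = 9

Forward pass:
ES_Casting = 0; EF_Casting = 4
ES_Location scouting = 0; EF_Location scouting = 6
ES_Set construction = 0; EF_Set construction = 11
ES_Costume fitting = 0; EF_Costume fitting = 5
ES_Principal photography = 6; EF_Principal photography = 6+5 = 11
ES_Pickup shots = 4; EF_Pickup shots = 4+15 = 19
ES_Editing = 11; EF_Editing = 11+15 = 26
ES_Sound mix = max(EF_Casting=4, EF_Set construction=11) = 11; EF_Sound mix = 11+9 = 20
ES_Color grade = 11; EF_Color grade = 11+5 = 16
ES_VFX = max(EF_Costume fitting=5, EF_Principal photography=11, EF_Pickup shots=19, EF_Editing=26, EF_Sound mix=20, EF_Color grade=16) = 26; EF_VFX = 26+9 = 35
Expected project duration μ = 35 hours. Critical path: Set construction → Editing → VFX.

Backward pass:
LF_VFX = 35; LS_VFX = 35−9 = 26
LF_Color grade = LS_VFX = 26; LS_Color grade = 26−5 = 21
LF_Sound mix = LS_VFX = 26; LS_Sound mix = 26−9 = 17
LF_Editing = LS_VFX = 26; LS_Editing = 26−15 = 11
LF_Pickup shots = LS_VFX = 26; LS_Pickup shots = 26−15 = 11
LF_Principal photography = min(LS_Color grade=21, LS_VFX=26) = 21; LS_Principal photography = 21−5 = 16
LF_Costume fitting = LS_VFX = 26; LS_Costume fitting = 26−5 = 21
LF_Set construction = min(LS_Editing=11, LS_Sound mix=17) = 11; LS_Set construction = 11−11 = 0
LF_Location scouting = LS_Principal photography = 16; LS_Location scouting = 16−6 = 10
LF_Casting = min(LS_Pickup shots=11, LS_Sound mix=17) = 11; LS_Casting = 11−4 = 7
Slack_Principal photography = LS_Principal photography − ES_Principal photography = 16 − 6 = 10

10 hours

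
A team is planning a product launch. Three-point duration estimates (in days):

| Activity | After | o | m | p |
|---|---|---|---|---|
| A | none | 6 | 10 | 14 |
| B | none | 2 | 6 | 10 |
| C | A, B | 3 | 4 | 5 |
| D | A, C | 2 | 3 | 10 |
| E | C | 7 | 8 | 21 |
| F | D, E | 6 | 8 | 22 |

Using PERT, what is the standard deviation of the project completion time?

te_A = (6 + 4·10 + 14)/6 = 60/6 = 10; σ²_A = ((14−6)/6)² = 1.778
te_B = (2 + 4·6 + 10)/6 = 36/6 = 6; σ²_B = ((10−2)/6)² = 1.778
te_C = (3 + 4·4 + 5)/6 = 24/6 = 4; σ²_C = ((5−3)/6)² = 0.111
te_D = (2 + 4·3 + 10)/6 = 24/6 = 4; σ²_D = ((10−2)/6)² = 1.778
te_E = (7 + 4·8 + 21)/6 = 60/6 = 10; σ²_E = ((21−7)/6)² = 5.444
te_F = (6 + 4·8 + 22)/6 = 60/6 = 10; σ²_F = ((22−6)/6)² = 7.111

Forward pass:
ES_A = 0; EF_A = 10
ES_B = 0; EF_B = 6
ES_C = max(EF_A=10, EF_B=6) = 10; EF_C = 10+4 = 14
ES_D = max(EF_A=10, EF_C=14) = 14; EF_D = 14+4 = 18
ES_E = 14; EF_E = 14+10 = 24
ES_F = max(EF_D=18, EF_E=24) = 24; EF_F = 24+10 = 34
Expected project duration μ = 34 days. Critical path: A → C → E → F.

Variance along critical path = 1.778 + 0.111 + 5.444 + 7.111 = 14.444
σ = √14.444 = 3.801 days

3.80 days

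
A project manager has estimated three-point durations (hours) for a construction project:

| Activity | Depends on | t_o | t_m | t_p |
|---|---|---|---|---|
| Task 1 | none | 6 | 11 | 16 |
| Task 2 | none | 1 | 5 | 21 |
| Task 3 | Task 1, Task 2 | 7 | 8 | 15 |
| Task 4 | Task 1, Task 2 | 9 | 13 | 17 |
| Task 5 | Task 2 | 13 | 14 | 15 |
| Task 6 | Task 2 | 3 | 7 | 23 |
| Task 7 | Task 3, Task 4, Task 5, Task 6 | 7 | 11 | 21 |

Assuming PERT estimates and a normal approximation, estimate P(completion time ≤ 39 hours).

te_Task 1 = (6 + 4·11 + 16)/6 = 66/6 = 11; σ²_Task 1 = ((16−6)/6)² = 2.778
te_Task 2 = (1 + 4·5 + 21)/6 = 42/6 = 7; σ²_Task 2 = ((21−1)/6)² = 11.111
te_Task 3 = (7 + 4·8 + 15)/6 = 54/6 = 9; σ²_Task 3 = ((15−7)/6)² = 1.778
te_Task 4 = (9 + 4·13 + 17)/6 = 78/6 = 13; σ²_Task 4 = ((17−9)/6)² = 1.778
te_Task 5 = (13 + 4·14 + 15)/6 = 84/6 = 14; σ²_Task 5 = ((15−13)/6)² = 0.111
te_Task 6 = (3 + 4·7 + 23)/6 = 54/6 = 9; σ²_Task 6 = ((23−3)/6)² = 11.111
te_Task 7 = (7 + 4·11 + 21)/6 = 72/6 = 12; σ²_Task 7 = ((21−7)/6)² = 5.444

Forward pass:
ES_Task 1 = 0; EF_Task 1 = 11
ES_Task 2 = 0; EF_Task 2 = 7
ES_Task 3 = max(EF_Task 1=11, EF_Task 2=7) = 11; EF_Task 3 = 11+9 = 20
ES_Task 4 = max(EF_Task 1=11, EF_Task 2=7) = 11; EF_Task 4 = 11+13 = 24
ES_Task 5 = 7; EF_Task 5 = 7+14 = 21
ES_Task 6 = 7; EF_Task 6 = 7+9 = 16
ES_Task 7 = max(EF_Task 3=20, EF_Task 4=24, EF_Task 5=21, EF_Task 6=16) = 24; EF_Task 7 = 24+12 = 36
Expected project duration μ = 36 hours. Critical path: Task 1 → Task 4 → Task 7.

Variance along critical path = 2.778 + 1.778 + 5.444 = 10.000; σ = √10.000 = 3.162 hours.
Z = (39 − 36) / 3.162 = 0.949
P(T ≤ 39) = Φ(0.949) ≈ 0.829

0.829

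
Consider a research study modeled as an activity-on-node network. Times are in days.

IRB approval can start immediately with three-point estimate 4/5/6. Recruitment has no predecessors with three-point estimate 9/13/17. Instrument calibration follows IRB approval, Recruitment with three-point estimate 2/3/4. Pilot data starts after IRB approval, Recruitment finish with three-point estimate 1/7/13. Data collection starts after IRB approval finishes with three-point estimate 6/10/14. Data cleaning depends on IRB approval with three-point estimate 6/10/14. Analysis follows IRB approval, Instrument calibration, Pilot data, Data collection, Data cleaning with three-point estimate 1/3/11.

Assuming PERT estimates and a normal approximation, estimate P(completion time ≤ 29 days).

te_IRB approval = (4 + 4·5 + 6)/6 = 30/6 = 5; σ²_IRB approval = ((6−4)/6)² = 0.111
te_Recruitment = (9 + 4·13 + 17)/6 = 78/6 = 13; σ²_Recruitment = ((17−9)/6)² = 1.778
te_Instrument calibration = (2 + 4·3 + 4)/6 = 18/6 = 3; σ²_Instrument calibration = ((4−2)/6)² = 0.111
te_Pilot data = (1 + 4·7 + 13)/6 = 42/6 = 7; σ²_Pilot data = ((13−1)/6)² = 4.000
te_Data collection = (6 + 4·10 + 14)/6 = 60/6 = 10; σ²_Data collection = ((14−6)/6)² = 1.778
te_Data cleaning = (6 + 4·10 + 14)/6 = 60/6 = 10; σ²_Data cleaning = ((14−6)/6)² = 1.778
te_Analysis = (1 + 4·3 + 11)/6 = 24/6 = 4; σ²_Analysis = ((11−1)/6)² = 2.778

Forward pass:
ES_IRB approval = 0; EF_IRB approval = 5
ES_Recruitment = 0; EF_Recruitment = 13
ES_Instrument calibration = max(EF_IRB approval=5, EF_Recruitment=13) = 13; EF_Instrument calibration = 13+3 = 16
ES_Pilot data = max(EF_IRB approval=5, EF_Recruitment=13) = 13; EF_Pilot data = 13+7 = 20
ES_Data collection = 5; EF_Data collection = 5+10 = 15
ES_Data cleaning = 5; EF_Data cleaning = 5+10 = 15
ES_Analysis = max(EF_IRB approval=5, EF_Instrument calibration=16, EF_Pilot data=20, EF_Data collection=15, EF_Data cleaning=15) = 20; EF_Analysis = 20+4 = 24
Expected project duration μ = 24 days. Critical path: Recruitment → Pilot data → Analysis.

Variance along critical path = 1.778 + 4.000 + 2.778 = 8.556; σ = √8.556 = 2.925 days.
Z = (29 − 24) / 2.925 = 1.709
P(T ≤ 29) = Φ(1.709) ≈ 0.956

0.956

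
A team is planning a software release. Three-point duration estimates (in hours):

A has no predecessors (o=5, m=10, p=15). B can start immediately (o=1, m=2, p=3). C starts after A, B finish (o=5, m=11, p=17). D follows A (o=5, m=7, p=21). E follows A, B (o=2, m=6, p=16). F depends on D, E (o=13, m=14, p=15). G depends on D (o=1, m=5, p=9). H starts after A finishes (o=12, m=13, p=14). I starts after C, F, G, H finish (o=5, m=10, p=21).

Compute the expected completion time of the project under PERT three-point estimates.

te_A = (5 + 4·10 + 15)/6 = 60/6 = 10
te_B = (1 + 4·2 + 3)/6 = 12/6 = 2
te_C = (5 + 4·11 + 17)/6 = 66/6 = 11
te_D = (5 + 4·7 + 21)/6 = 54/6 = 9
te_E = (2 + 4·6 + 16)/6 = 42/6 = 7
te_F = (13 + 4·14 + 15)/6 = 84/6 = 14
te_G = (1 + 4·5 + 9)/6 = 30/6 = 5
te_H = (12 + 4·13 + 14)/6 = 78/6 = 13
te_I = (5 + 4·10 + 21)/6 = 66/6 = 11

Forward pass:
ES_A = 0; EF_A = 10
ES_B = 0; EF_B = 2
ES_C = max(EF_A=10, EF_B=2) = 10; EF_C = 10+11 = 21
ES_D = 10; EF_D = 10+9 = 19
ES_E = max(EF_A=10, EF_B=2) = 10; EF_E = 10+7 = 17
ES_F = max(EF_D=19, EF_E=17) = 19; EF_F = 19+14 = 33
ES_G = 19; EF_G = 19+5 = 24
ES_H = 10; EF_H = 10+13 = 23
ES_I = max(EF_C=21, EF_F=33, EF_G=24, EF_H=23) = 33; EF_I = 33+11 = 44
Expected project duration μ = 44 hours. Critical path: A → D → F → I.

44 hours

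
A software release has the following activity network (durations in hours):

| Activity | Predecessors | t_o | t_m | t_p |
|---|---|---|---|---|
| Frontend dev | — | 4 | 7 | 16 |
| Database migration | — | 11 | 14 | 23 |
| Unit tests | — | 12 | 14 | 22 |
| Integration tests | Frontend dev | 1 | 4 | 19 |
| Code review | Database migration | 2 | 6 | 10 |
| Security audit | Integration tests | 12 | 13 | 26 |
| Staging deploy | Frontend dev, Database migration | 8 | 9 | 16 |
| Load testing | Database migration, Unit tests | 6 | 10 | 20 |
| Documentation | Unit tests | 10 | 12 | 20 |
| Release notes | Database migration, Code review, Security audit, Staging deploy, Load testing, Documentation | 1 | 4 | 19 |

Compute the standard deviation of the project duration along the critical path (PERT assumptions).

te_Frontend dev = (4 + 4·7 + 16)/6 = 48/6 = 8; σ²_Frontend dev = ((16−4)/6)² = 4.000
te_Database migration = (11 + 4·14 + 23)/6 = 90/6 = 15; σ²_Database migration = ((23−11)/6)² = 4.000
te_Unit tests = (12 + 4·14 + 22)/6 = 90/6 = 15; σ²_Unit tests = ((22−12)/6)² = 2.778
te_Integration tests = (1 + 4·4 + 19)/6 = 36/6 = 6; σ²_Integration tests = ((19−1)/6)² = 9.000
te_Code review = (2 + 4·6 + 10)/6 = 36/6 = 6; σ²_Code review = ((10−2)/6)² = 1.778
te_Security audit = (12 + 4·13 + 26)/6 = 90/6 = 15; σ²_Security audit = ((26−12)/6)² = 5.444
te_Staging deploy = (8 + 4·9 + 16)/6 = 60/6 = 10; σ²_Staging deploy = ((16−8)/6)² = 1.778
te_Load testing = (6 + 4·10 + 20)/6 = 66/6 = 11; σ²_Load testing = ((20−6)/6)² = 5.444
te_Documentation = (10 + 4·12 + 20)/6 = 78/6 = 13; σ²_Documentation = ((20−10)/6)² = 2.778
te_Release notes = (1 + 4·4 + 19)/6 = 36/6 = 6; σ²_Release notes = ((19−1)/6)² = 9.000

Forward pass:
ES_Frontend dev = 0; EF_Frontend dev = 8
ES_Database migration = 0; EF_Database migration = 15
ES_Unit tests = 0; EF_Unit tests = 15
ES_Integration tests = 8; EF_Integration tests = 8+6 = 14
ES_Code review = 15; EF_Code review = 15+6 = 21
ES_Security audit = 14; EF_Security audit = 14+15 = 29
ES_Staging deploy = max(EF_Frontend dev=8, EF_Database migration=15) = 15; EF_Staging deploy = 15+10 = 25
ES_Load testing = max(EF_Database migration=15, EF_Unit tests=15) = 15; EF_Load testing = 15+11 = 26
ES_Documentation = 15; EF_Documentation = 15+13 = 28
ES_Release notes = max(EF_Database migration=15, EF_Code review=21, EF_Security audit=29, EF_Staging deploy=25, EF_Load testing=26, EF_Documentation=28) = 29; EF_Release notes = 29+6 = 35
Expected project duration μ = 35 hours. Critical path: Frontend dev → Integration tests → Security audit → Release notes.

Variance along critical path = 4.000 + 9.000 + 5.444 + 9.000 = 27.444
σ = √27.444 = 5.239 hours

5.24 hours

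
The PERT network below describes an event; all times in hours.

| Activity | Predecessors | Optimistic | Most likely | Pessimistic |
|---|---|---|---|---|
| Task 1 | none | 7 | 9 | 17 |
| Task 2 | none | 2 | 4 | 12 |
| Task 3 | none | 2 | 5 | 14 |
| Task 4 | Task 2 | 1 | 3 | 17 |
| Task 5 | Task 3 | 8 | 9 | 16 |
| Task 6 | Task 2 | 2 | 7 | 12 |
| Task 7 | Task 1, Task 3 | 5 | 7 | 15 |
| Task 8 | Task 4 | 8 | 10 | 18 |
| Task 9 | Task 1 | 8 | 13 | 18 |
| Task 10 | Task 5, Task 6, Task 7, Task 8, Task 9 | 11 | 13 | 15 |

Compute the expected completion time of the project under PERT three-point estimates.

te_Task 1 = (7 + 4·9 + 17)/6 = 60/6 = 10
te_Task 2 = (2 + 4·4 + 12)/6 = 30/6 = 5
te_Task 3 = (2 + 4·5 + 14)/6 = 36/6 = 6
te_Task 4 = (1 + 4·3 + 17)/6 = 30/6 = 5
te_Task 5 = (8 + 4·9 + 16)/6 = 60/6 = 10
te_Task 6 = (2 + 4·7 + 12)/6 = 42/6 = 7
te_Task 7 = (5 + 4·7 + 15)/6 = 48/6 = 8
te_Task 8 = (8 + 4·10 + 18)/6 = 66/6 = 11
te_Task 9 = (8 + 4·13 + 18)/6 = 78/6 = 13
te_Task 10 = (11 + 4·13 + 15)/6 = 78/6 = 13

Forward pass:
ES_Task 1 = 0; EF_Task 1 = 10
ES_Task 2 = 0; EF_Task 2 = 5
ES_Task 3 = 0; EF_Task 3 = 6
ES_Task 4 = 5; EF_Task 4 = 5+5 = 10
ES_Task 5 = 6; EF_Task 5 = 6+10 = 16
ES_Task 6 = 5; EF_Task 6 = 5+7 = 12
ES_Task 7 = max(EF_Task 1=10, EF_Task 3=6) = 10; EF_Task 7 = 10+8 = 18
ES_Task 8 = 10; EF_Task 8 = 10+11 = 21
ES_Task 9 = 10; EF_Task 9 = 10+13 = 23
ES_Task 10 = max(EF_Task 5=16, EF_Task 6=12, EF_Task 7=18, EF_Task 8=21, EF_Task 9=23) = 23; EF_Task 10 = 23+13 = 36
Expected project duration μ = 36 hours. Critical path: Task 1 → Task 9 → Task 10.

36 hours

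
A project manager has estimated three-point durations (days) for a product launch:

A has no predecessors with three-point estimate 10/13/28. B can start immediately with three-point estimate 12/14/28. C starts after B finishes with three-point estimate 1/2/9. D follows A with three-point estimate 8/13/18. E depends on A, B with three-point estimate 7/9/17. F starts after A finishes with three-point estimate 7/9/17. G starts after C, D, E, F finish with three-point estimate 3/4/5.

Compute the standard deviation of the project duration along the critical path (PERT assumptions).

te_A = (10 + 4·13 + 28)/6 = 90/6 = 15; σ²_A = ((28−10)/6)² = 9.000
te_B = (12 + 4·14 + 28)/6 = 96/6 = 16; σ²_B = ((28−12)/6)² = 7.111
te_C = (1 + 4·2 + 9)/6 = 18/6 = 3; σ²_C = ((9−1)/6)² = 1.778
te_D = (8 + 4·13 + 18)/6 = 78/6 = 13; σ²_D = ((18−8)/6)² = 2.778
te_E = (7 + 4·9 + 17)/6 = 60/6 = 10; σ²_E = ((17−7)/6)² = 2.778
te_F = (7 + 4·9 + 17)/6 = 60/6 = 10; σ²_F = ((17−7)/6)² = 2.778
te_G = (3 + 4·4 + 5)/6 = 24/6 = 4; σ²_G = ((5−3)/6)² = 0.111

Forward pass:
ES_A = 0; EF_A = 15
ES_B = 0; EF_B = 16
ES_C = 16; EF_C = 16+3 = 19
ES_D = 15; EF_D = 15+13 = 28
ES_E = max(EF_A=15, EF_B=16) = 16; EF_E = 16+10 = 26
ES_F = 15; EF_F = 15+10 = 25
ES_G = max(EF_C=19, EF_D=28, EF_E=26, EF_F=25) = 28; EF_G = 28+4 = 32
Expected project duration μ = 32 days. Critical path: A → D → G.

Variance along critical path = 9.000 + 2.778 + 0.111 = 11.889
σ = √11.889 = 3.448 days

3.45 days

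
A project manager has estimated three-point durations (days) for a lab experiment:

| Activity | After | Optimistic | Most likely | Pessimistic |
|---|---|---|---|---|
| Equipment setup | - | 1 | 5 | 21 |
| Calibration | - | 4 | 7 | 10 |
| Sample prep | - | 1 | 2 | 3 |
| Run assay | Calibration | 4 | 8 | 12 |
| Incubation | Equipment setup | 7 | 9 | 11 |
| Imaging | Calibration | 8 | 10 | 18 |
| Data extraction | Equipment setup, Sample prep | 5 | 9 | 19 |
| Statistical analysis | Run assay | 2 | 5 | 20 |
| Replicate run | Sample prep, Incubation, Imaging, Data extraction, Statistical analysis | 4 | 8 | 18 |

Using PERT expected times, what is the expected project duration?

te_Equipment setup = (1 + 4·5 + 21)/6 = 42/6 = 7
te_Calibration = (4 + 4·7 + 10)/6 = 42/6 = 7
te_Sample prep = (1 + 4·2 + 3)/6 = 12/6 = 2
te_Run assay = (4 + 4·8 + 12)/6 = 48/6 = 8
te_Incubation = (7 + 4·9 + 11)/6 = 54/6 = 9
te_Imaging = (8 + 4·10 + 18)/6 = 66/6 = 11
te_Data extraction = (5 + 4·9 + 19)/6 = 60/6 = 10
te_Statistical analysis = (2 + 4·5 + 20)/6 = 42/6 = 7
te_Replicate run = (4 + 4·8 + 18)/6 = 54/6 = 9

Forward pass:
ES_Equipment setup = 0; EF_Equipment setup = 7
ES_Calibration = 0; EF_Calibration = 7
ES_Sample prep = 0; EF_Sample prep = 2
ES_Run assay = 7; EF_Run assay = 7+8 = 15
ES_Incubation = 7; EF_Incubation = 7+9 = 16
ES_Imaging = 7; EF_Imaging = 7+11 = 18
ES_Data extraction = max(EF_Equipment setup=7, EF_Sample prep=2) = 7; EF_Data extraction = 7+10 = 17
ES_Statistical analysis = 15; EF_Statistical analysis = 15+7 = 22
ES_Replicate run = max(EF_Sample prep=2, EF_Incubation=16, EF_Imaging=18, EF_Data extraction=17, EF_Statistical analysis=22) = 22; EF_Replicate run = 22+9 = 31
Expected project duration μ = 31 days. Critical path: Calibration → Run assay → Statistical analysis → Replicate run.

31 days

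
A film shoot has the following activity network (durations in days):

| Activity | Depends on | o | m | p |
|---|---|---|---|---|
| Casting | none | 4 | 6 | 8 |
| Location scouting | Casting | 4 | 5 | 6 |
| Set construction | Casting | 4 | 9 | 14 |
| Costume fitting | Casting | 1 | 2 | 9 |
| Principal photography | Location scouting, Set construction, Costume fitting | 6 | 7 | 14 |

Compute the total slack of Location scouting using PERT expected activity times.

te_Casting = (4 + 4·6 + 8)/6 = 36/6 = 6
te_Location scouting = (4 + 4·5 + 6)/6 = 30/6 = 5
te_Set construction = (4 + 4·9 + 14)/6 = 54/6 = 9
te_Costume fitting = (1 + 4·2 + 9)/6 = 18/6 = 3
te_Principal photography = (6 + 4·7 + 14)/6 = 48/6 = 8

Forward pass:
ES_Casting = 0; EF_Casting = 6
ES_Location scouting = 6; EF_Location scouting = 6+5 = 11
ES_Set construction = 6; EF_Set construction = 6+9 = 15
ES_Costume fitting = 6; EF_Costume fitting = 6+3 = 9
ES_Principal photography = max(EF_Location scouting=11, EF_Set construction=15, EF_Costume fitting=9) = 15; EF_Principal photography = 15+8 = 23
Expected project duration μ = 23 days. Critical path: Casting → Set construction → Principal photography.

Backward pass:
LF_Principal photography = 23; LS_Principal photography = 23−8 = 15
LF_Costume fitting = LS_Principal photography = 15; LS_Costume fitting = 15−3 = 12
LF_Set construction = LS_Principal photography = 15; LS_Set construction = 15−9 = 6
LF_Location scouting = LS_Principal photography = 15; LS_Location scouting = 15−5 = 10
LF_Casting = min(LS_Location scouting=10, LS_Set construction=6, LS_Costume fitting=12) = 6; LS_Casting = 6−6 = 0
Slack_Location scouting = LS_Location scouting − ES_Location scouting = 10 − 6 = 4

4 days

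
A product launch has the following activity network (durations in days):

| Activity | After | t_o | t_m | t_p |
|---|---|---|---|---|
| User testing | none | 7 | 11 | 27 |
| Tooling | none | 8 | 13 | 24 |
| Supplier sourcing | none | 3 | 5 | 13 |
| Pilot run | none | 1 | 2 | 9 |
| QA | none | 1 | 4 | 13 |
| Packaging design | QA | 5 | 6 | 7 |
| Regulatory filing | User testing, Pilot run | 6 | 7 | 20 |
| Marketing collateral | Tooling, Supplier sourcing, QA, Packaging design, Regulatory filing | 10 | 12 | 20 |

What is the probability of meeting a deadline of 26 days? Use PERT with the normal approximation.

te_User testing = (7 + 4·11 + 27)/6 = 78/6 = 13; σ²_User testing = ((27−7)/6)² = 11.111
te_Tooling = (8 + 4·13 + 24)/6 = 84/6 = 14; σ²_Tooling = ((24−8)/6)² = 7.111
te_Supplier sourcing = (3 + 4·5 + 13)/6 = 36/6 = 6; σ²_Supplier sourcing = ((13−3)/6)² = 2.778
te_Pilot run = (1 + 4·2 + 9)/6 = 18/6 = 3; σ²_Pilot run = ((9−1)/6)² = 1.778
te_QA = (1 + 4·4 + 13)/6 = 30/6 = 5; σ²_QA = ((13−1)/6)² = 4.000
te_Packaging design = (5 + 4·6 + 7)/6 = 36/6 = 6; σ²_Packaging design = ((7−5)/6)² = 0.111
te_Regulatory filing = (6 + 4·7 + 20)/6 = 54/6 = 9; σ²_Regulatory filing = ((20−6)/6)² = 5.444
te_Marketing collateral = (10 + 4·12 + 20)/6 = 78/6 = 13; σ²_Marketing collateral = ((20−10)/6)² = 2.778

Forward pass:
ES_User testing = 0; EF_User testing = 13
ES_Tooling = 0; EF_Tooling = 14
ES_Supplier sourcing = 0; EF_Supplier sourcing = 6
ES_Pilot run = 0; EF_Pilot run = 3
ES_QA = 0; EF_QA = 5
ES_Packaging design = 5; EF_Packaging design = 5+6 = 11
ES_Regulatory filing = max(EF_User testing=13, EF_Pilot run=3) = 13; EF_Regulatory filing = 13+9 = 22
ES_Marketing collateral = max(EF_Tooling=14, EF_Supplier sourcing=6, EF_QA=5, EF_Packaging design=11, EF_Regulatory filing=22) = 22; EF_Marketing collateral = 22+13 = 35
Expected project duration μ = 35 days. Critical path: User testing → Regulatory filing → Marketing collateral.

Variance along critical path = 11.111 + 5.444 + 2.778 = 19.333; σ = √19.333 = 4.397 days.
Z = (26 − 35) / 4.397 = -2.047
P(T ≤ 26) = Φ(-2.047) ≈ 0.020

0.020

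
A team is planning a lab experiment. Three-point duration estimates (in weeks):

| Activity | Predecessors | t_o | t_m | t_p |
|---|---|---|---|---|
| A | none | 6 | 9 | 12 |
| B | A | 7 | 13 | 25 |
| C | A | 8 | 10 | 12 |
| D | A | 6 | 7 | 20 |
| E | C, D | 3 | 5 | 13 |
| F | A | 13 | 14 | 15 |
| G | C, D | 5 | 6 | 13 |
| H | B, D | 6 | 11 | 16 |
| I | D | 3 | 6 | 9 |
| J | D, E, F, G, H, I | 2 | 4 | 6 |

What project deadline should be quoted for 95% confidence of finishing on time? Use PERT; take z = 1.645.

te_A = (6 + 4·9 + 12)/6 = 54/6 = 9; σ²_A = ((12−6)/6)² = 1.000
te_B = (7 + 4·13 + 25)/6 = 84/6 = 14; σ²_B = ((25−7)/6)² = 9.000
te_C = (8 + 4·10 + 12)/6 = 60/6 = 10; σ²_C = ((12−8)/6)² = 0.444
te_D = (6 + 4·7 + 20)/6 = 54/6 = 9; σ²_D = ((20−6)/6)² = 5.444
te_E = (3 + 4·5 + 13)/6 = 36/6 = 6; σ²_E = ((13−3)/6)² = 2.778
te_F = (13 + 4·14 + 15)/6 = 84/6 = 14; σ²_F = ((15−13)/6)² = 0.111
te_G = (5 + 4·6 + 13)/6 = 42/6 = 7; σ²_G = ((13−5)/6)² = 1.778
te_H = (6 + 4·11 + 16)/6 = 66/6 = 11; σ²_H = ((16−6)/6)² = 2.778
te_I = (3 + 4·6 + 9)/6 = 36/6 = 6; σ²_I = ((9−3)/6)² = 1.000
te_J = (2 + 4·4 + 6)/6 = 24/6 = 4; σ²_J = ((6−2)/6)² = 0.444

Forward pass:
ES_A = 0; EF_A = 9
ES_B = 9; EF_B = 9+14 = 23
ES_C = 9; EF_C = 9+10 = 19
ES_D = 9; EF_D = 9+9 = 18
ES_E = max(EF_C=19, EF_D=18) = 19; EF_E = 19+6 = 25
ES_F = 9; EF_F = 9+14 = 23
ES_G = max(EF_C=19, EF_D=18) = 19; EF_G = 19+7 = 26
ES_H = max(EF_B=23, EF_D=18) = 23; EF_H = 23+11 = 34
ES_I = 18; EF_I = 18+6 = 24
ES_J = max(EF_D=18, EF_E=25, EF_F=23, EF_G=26, EF_H=34, EF_I=24) = 34; EF_J = 34+4 = 38
Expected project duration μ = 38 weeks. Critical path: A → B → H → J.

Variance along critical path = 1.000 + 9.000 + 2.778 + 0.444 = 13.222; σ = 3.636 weeks.
D = μ + z·σ = 38 + 1.645·3.636 = 44.0 weeks

44.0 weeks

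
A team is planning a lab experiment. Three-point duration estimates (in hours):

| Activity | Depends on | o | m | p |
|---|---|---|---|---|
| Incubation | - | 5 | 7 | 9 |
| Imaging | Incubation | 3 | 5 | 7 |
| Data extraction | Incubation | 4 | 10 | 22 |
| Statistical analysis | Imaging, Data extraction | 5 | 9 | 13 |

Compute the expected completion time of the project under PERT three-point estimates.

27 hours

te_Incubation = (5 + 4·7 + 9)/6 = 42/6 = 7
te_Imaging = (3 + 4·5 + 7)/6 = 30/6 = 5
te_Data extraction = (4 + 4·10 + 22)/6 = 66/6 = 11
te_Statistical analysis = (5 + 4·9 + 13)/6 = 54/6 = 9

Forward pass:
ES_Incubation = 0; EF_Incubation = 7
ES_Imaging = 7; EF_Imaging = 7+5 = 12
ES_Data extraction = 7; EF_Data extraction = 7+11 = 18
ES_Statistical analysis = max(EF_Imaging=12, EF_Data extraction=18) = 18; EF_Statistical analysis = 18+9 = 27
Expected project duration μ = 27 hours. Critical path: Incubation → Data extraction → Statistical analysis.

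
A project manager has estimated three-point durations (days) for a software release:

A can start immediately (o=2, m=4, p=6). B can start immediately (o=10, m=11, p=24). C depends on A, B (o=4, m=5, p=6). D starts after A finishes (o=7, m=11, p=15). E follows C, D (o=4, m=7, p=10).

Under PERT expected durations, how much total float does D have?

3 days

te_A = (2 + 4·4 + 6)/6 = 24/6 = 4
te_B = (10 + 4·11 + 24)/6 = 78/6 = 13
te_C = (4 + 4·5 + 6)/6 = 30/6 = 5
te_D = (7 + 4·11 + 15)/6 = 66/6 = 11
te_E = (4 + 4·7 + 10)/6 = 42/6 = 7

Forward pass:
ES_A = 0; EF_A = 4
ES_B = 0; EF_B = 13
ES_C = max(EF_A=4, EF_B=13) = 13; EF_C = 13+5 = 18
ES_D = 4; EF_D = 4+11 = 15
ES_E = max(EF_C=18, EF_D=15) = 18; EF_E = 18+7 = 25
Expected project duration μ = 25 days. Critical path: B → C → E.

Backward pass:
LF_E = 25; LS_E = 25−7 = 18
LF_D = LS_E = 18; LS_D = 18−11 = 7
LF_C = LS_E = 18; LS_C = 18−5 = 13
LF_B = LS_C = 13; LS_B = 13−13 = 0
LF_A = min(LS_C=13, LS_D=7) = 7; LS_A = 7−4 = 3
Slack_D = LS_D − ES_D = 7 − 4 = 3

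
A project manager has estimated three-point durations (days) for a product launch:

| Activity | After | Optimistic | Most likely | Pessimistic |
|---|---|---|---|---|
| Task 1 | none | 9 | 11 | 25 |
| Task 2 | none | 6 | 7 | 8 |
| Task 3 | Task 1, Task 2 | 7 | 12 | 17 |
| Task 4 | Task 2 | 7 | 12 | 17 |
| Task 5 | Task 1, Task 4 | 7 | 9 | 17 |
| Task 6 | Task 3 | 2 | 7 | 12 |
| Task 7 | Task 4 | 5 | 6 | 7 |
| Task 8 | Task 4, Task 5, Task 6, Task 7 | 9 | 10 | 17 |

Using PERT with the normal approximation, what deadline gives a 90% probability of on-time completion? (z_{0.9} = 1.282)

47.9 days

te_Task 1 = (9 + 4·11 + 25)/6 = 78/6 = 13; σ²_Task 1 = ((25−9)/6)² = 7.111
te_Task 2 = (6 + 4·7 + 8)/6 = 42/6 = 7; σ²_Task 2 = ((8−6)/6)² = 0.111
te_Task 3 = (7 + 4·12 + 17)/6 = 72/6 = 12; σ²_Task 3 = ((17−7)/6)² = 2.778
te_Task 4 = (7 + 4·12 + 17)/6 = 72/6 = 12; σ²_Task 4 = ((17−7)/6)² = 2.778
te_Task 5 = (7 + 4·9 + 17)/6 = 60/6 = 10; σ²_Task 5 = ((17−7)/6)² = 2.778
te_Task 6 = (2 + 4·7 + 12)/6 = 42/6 = 7; σ²_Task 6 = ((12−2)/6)² = 2.778
te_Task 7 = (5 + 4·6 + 7)/6 = 36/6 = 6; σ²_Task 7 = ((7−5)/6)² = 0.111
te_Task 8 = (9 + 4·10 + 17)/6 = 66/6 = 11; σ²_Task 8 = ((17−9)/6)² = 1.778

Forward pass:
ES_Task 1 = 0; EF_Task 1 = 13
ES_Task 2 = 0; EF_Task 2 = 7
ES_Task 3 = max(EF_Task 1=13, EF_Task 2=7) = 13; EF_Task 3 = 13+12 = 25
ES_Task 4 = 7; EF_Task 4 = 7+12 = 19
ES_Task 5 = max(EF_Task 1=13, EF_Task 4=19) = 19; EF_Task 5 = 19+10 = 29
ES_Task 6 = 25; EF_Task 6 = 25+7 = 32
ES_Task 7 = 19; EF_Task 7 = 19+6 = 25
ES_Task 8 = max(EF_Task 4=19, EF_Task 5=29, EF_Task 6=32, EF_Task 7=25) = 32; EF_Task 8 = 32+11 = 43
Expected project duration μ = 43 days. Critical path: Task 1 → Task 3 → Task 6 → Task 8.

Variance along critical path = 7.111 + 2.778 + 2.778 + 1.778 = 14.444; σ = 3.801 days.
D = μ + z·σ = 43 + 1.282·3.801 = 47.9 days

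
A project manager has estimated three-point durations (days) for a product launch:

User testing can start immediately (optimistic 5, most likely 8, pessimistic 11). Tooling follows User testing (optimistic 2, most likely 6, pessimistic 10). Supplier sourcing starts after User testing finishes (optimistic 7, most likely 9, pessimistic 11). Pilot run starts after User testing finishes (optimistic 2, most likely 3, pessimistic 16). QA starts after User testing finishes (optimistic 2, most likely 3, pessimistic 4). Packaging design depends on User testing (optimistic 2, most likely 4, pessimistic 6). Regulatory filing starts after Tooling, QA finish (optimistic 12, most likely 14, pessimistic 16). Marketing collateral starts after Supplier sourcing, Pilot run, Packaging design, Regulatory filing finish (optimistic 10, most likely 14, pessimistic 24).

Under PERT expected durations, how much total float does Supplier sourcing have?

te_User testing = (5 + 4·8 + 11)/6 = 48/6 = 8
te_Tooling = (2 + 4·6 + 10)/6 = 36/6 = 6
te_Supplier sourcing = (7 + 4·9 + 11)/6 = 54/6 = 9
te_Pilot run = (2 + 4·3 + 16)/6 = 30/6 = 5
te_QA = (2 + 4·3 + 4)/6 = 18/6 = 3
te_Packaging design = (2 + 4·4 + 6)/6 = 24/6 = 4
te_Regulatory filing = (12 + 4·14 + 16)/6 = 84/6 = 14
te_Marketing collateral = (10 + 4·14 + 24)/6 = 90/6 = 15

Forward pass:
ES_User testing = 0; EF_User testing = 8
ES_Tooling = 8; EF_Tooling = 8+6 = 14
ES_Supplier sourcing = 8; EF_Supplier sourcing = 8+9 = 17
ES_Pilot run = 8; EF_Pilot run = 8+5 = 13
ES_QA = 8; EF_QA = 8+3 = 11
ES_Packaging design = 8; EF_Packaging design = 8+4 = 12
ES_Regulatory filing = max(EF_Tooling=14, EF_QA=11) = 14; EF_Regulatory filing = 14+14 = 28
ES_Marketing collateral = max(EF_Supplier sourcing=17, EF_Pilot run=13, EF_Packaging design=12, EF_Regulatory filing=28) = 28; EF_Marketing collateral = 28+15 = 43
Expected project duration μ = 43 days. Critical path: User testing → Tooling → Regulatory filing → Marketing collateral.

Backward pass:
LF_Marketing collateral = 43; LS_Marketing collateral = 43−15 = 28
LF_Regulatory filing = LS_Marketing collateral = 28; LS_Regulatory filing = 28−14 = 14
LF_Packaging design = LS_Marketing collateral = 28; LS_Packaging design = 28−4 = 24
LF_QA = LS_Regulatory filing = 14; LS_QA = 14−3 = 11
LF_Pilot run = LS_Marketing collateral = 28; LS_Pilot run = 28−5 = 23
LF_Supplier sourcing = LS_Marketing collateral = 28; LS_Supplier sourcing = 28−9 = 19
LF_Tooling = LS_Regulatory filing = 14; LS_Tooling = 14−6 = 8
LF_User testing = min(LS_Tooling=8, LS_Supplier sourcing=19, LS_Pilot run=23, LS_QA=11, LS_Packaging design=24) = 8; LS_User testing = 8−8 = 0
Slack_Supplier sourcing = LS_Supplier sourcing − ES_Supplier sourcing = 19 − 8 = 11

11 days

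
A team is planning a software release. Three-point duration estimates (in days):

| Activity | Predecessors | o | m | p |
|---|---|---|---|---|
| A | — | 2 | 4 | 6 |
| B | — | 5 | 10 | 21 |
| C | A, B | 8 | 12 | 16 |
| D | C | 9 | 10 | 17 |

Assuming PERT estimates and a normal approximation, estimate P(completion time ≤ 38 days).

te_A = (2 + 4·4 + 6)/6 = 24/6 = 4; σ²_A = ((6−2)/6)² = 0.444
te_B = (5 + 4·10 + 21)/6 = 66/6 = 11; σ²_B = ((21−5)/6)² = 7.111
te_C = (8 + 4·12 + 16)/6 = 72/6 = 12; σ²_C = ((16−8)/6)² = 1.778
te_D = (9 + 4·10 + 17)/6 = 66/6 = 11; σ²_D = ((17−9)/6)² = 1.778

Forward pass:
ES_A = 0; EF_A = 4
ES_B = 0; EF_B = 11
ES_C = max(EF_A=4, EF_B=11) = 11; EF_C = 11+12 = 23
ES_D = 23; EF_D = 23+11 = 34
Expected project duration μ = 34 days. Critical path: B → C → D.

Variance along critical path = 7.111 + 1.778 + 1.778 = 10.667; σ = √10.667 = 3.266 days.
Z = (38 − 34) / 3.266 = 1.225
P(T ≤ 38) = Φ(1.225) ≈ 0.890

0.890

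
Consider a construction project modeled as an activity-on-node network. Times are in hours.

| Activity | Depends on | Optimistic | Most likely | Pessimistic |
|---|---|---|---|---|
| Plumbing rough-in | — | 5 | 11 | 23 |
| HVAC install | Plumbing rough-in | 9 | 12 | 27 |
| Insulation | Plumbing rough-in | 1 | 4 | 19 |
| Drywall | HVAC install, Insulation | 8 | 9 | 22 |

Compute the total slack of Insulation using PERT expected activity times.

te_Plumbing rough-in = (5 + 4·11 + 23)/6 = 72/6 = 12
te_HVAC install = (9 + 4·12 + 27)/6 = 84/6 = 14
te_Insulation = (1 + 4·4 + 19)/6 = 36/6 = 6
te_Drywall = (8 + 4·9 + 22)/6 = 66/6 = 11

Forward pass:
ES_Plumbing rough-in = 0; EF_Plumbing rough-in = 12
ES_HVAC install = 12; EF_HVAC install = 12+14 = 26
ES_Insulation = 12; EF_Insulation = 12+6 = 18
ES_Drywall = max(EF_HVAC install=26, EF_Insulation=18) = 26; EF_Drywall = 26+11 = 37
Expected project duration μ = 37 hours. Critical path: Plumbing rough-in → HVAC install → Drywall.

Backward pass:
LF_Drywall = 37; LS_Drywall = 37−11 = 26
LF_Insulation = LS_Drywall = 26; LS_Insulation = 26−6 = 20
LF_HVAC install = LS_Drywall = 26; LS_HVAC install = 26−14 = 12
LF_Plumbing rough-in = min(LS_HVAC install=12, LS_Insulation=20) = 12; LS_Plumbing rough-in = 12−12 = 0
Slack_Insulation = LS_Insulation − ES_Insulation = 20 − 12 = 8

8 hours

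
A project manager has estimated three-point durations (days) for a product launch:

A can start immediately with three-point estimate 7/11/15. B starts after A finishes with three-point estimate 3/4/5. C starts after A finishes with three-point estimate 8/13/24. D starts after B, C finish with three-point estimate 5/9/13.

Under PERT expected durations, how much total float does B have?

10 days

te_A = (7 + 4·11 + 15)/6 = 66/6 = 11
te_B = (3 + 4·4 + 5)/6 = 24/6 = 4
te_C = (8 + 4·13 + 24)/6 = 84/6 = 14
te_D = (5 + 4·9 + 13)/6 = 54/6 = 9

Forward pass:
ES_A = 0; EF_A = 11
ES_B = 11; EF_B = 11+4 = 15
ES_C = 11; EF_C = 11+14 = 25
ES_D = max(EF_B=15, EF_C=25) = 25; EF_D = 25+9 = 34
Expected project duration μ = 34 days. Critical path: A → C → D.

Backward pass:
LF_D = 34; LS_D = 34−9 = 25
LF_C = LS_D = 25; LS_C = 25−14 = 11
LF_B = LS_D = 25; LS_B = 25−4 = 21
LF_A = min(LS_B=21, LS_C=11) = 11; LS_A = 11−11 = 0
Slack_B = LS_B − ES_B = 21 − 11 = 10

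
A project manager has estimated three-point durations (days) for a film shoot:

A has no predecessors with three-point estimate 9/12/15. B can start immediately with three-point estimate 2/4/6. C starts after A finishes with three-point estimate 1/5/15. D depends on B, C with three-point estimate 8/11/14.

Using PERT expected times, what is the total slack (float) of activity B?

14 days

te_A = (9 + 4·12 + 15)/6 = 72/6 = 12
te_B = (2 + 4·4 + 6)/6 = 24/6 = 4
te_C = (1 + 4·5 + 15)/6 = 36/6 = 6
te_D = (8 + 4·11 + 14)/6 = 66/6 = 11

Forward pass:
ES_A = 0; EF_A = 12
ES_B = 0; EF_B = 4
ES_C = 12; EF_C = 12+6 = 18
ES_D = max(EF_B=4, EF_C=18) = 18; EF_D = 18+11 = 29
Expected project duration μ = 29 days. Critical path: A → C → D.

Backward pass:
LF_D = 29; LS_D = 29−11 = 18
LF_C = LS_D = 18; LS_C = 18−6 = 12
LF_B = LS_D = 18; LS_B = 18−4 = 14
LF_A = LS_C = 12; LS_A = 12−12 = 0
Slack_B = LS_B − ES_B = 14 − 0 = 14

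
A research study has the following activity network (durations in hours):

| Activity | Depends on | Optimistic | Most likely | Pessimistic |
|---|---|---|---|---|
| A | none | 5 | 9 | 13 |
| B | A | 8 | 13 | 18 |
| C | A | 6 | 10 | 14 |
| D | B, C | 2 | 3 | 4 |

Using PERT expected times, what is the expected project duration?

25 hours

te_A = (5 + 4·9 + 13)/6 = 54/6 = 9
te_B = (8 + 4·13 + 18)/6 = 78/6 = 13
te_C = (6 + 4·10 + 14)/6 = 60/6 = 10
te_D = (2 + 4·3 + 4)/6 = 18/6 = 3

Forward pass:
ES_A = 0; EF_A = 9
ES_B = 9; EF_B = 9+13 = 22
ES_C = 9; EF_C = 9+10 = 19
ES_D = max(EF_B=22, EF_C=19) = 22; EF_D = 22+3 = 25
Expected project duration μ = 25 hours. Critical path: A → B → D.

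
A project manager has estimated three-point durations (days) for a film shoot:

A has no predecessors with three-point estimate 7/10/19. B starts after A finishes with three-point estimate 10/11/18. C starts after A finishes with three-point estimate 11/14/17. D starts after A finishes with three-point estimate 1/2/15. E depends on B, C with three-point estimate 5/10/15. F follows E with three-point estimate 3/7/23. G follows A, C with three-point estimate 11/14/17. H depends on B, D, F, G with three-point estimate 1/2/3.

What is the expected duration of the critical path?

46 days

te_A = (7 + 4·10 + 19)/6 = 66/6 = 11
te_B = (10 + 4·11 + 18)/6 = 72/6 = 12
te_C = (11 + 4·14 + 17)/6 = 84/6 = 14
te_D = (1 + 4·2 + 15)/6 = 24/6 = 4
te_E = (5 + 4·10 + 15)/6 = 60/6 = 10
te_F = (3 + 4·7 + 23)/6 = 54/6 = 9
te_G = (11 + 4·14 + 17)/6 = 84/6 = 14
te_H = (1 + 4·2 + 3)/6 = 12/6 = 2

Forward pass:
ES_A = 0; EF_A = 11
ES_B = 11; EF_B = 11+12 = 23
ES_C = 11; EF_C = 11+14 = 25
ES_D = 11; EF_D = 11+4 = 15
ES_E = max(EF_B=23, EF_C=25) = 25; EF_E = 25+10 = 35
ES_F = 35; EF_F = 35+9 = 44
ES_G = max(EF_A=11, EF_C=25) = 25; EF_G = 25+14 = 39
ES_H = max(EF_B=23, EF_D=15, EF_F=44, EF_G=39) = 44; EF_H = 44+2 = 46
Expected project duration μ = 46 days. Critical path: A → C → E → F → H.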